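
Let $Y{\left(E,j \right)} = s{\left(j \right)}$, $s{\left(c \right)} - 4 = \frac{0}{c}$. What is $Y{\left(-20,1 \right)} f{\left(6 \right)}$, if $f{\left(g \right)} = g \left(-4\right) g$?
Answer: $-576$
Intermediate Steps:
$s{\left(c \right)} = 4$ ($s{\left(c \right)} = 4 + \frac{0}{c} = 4 + 0 = 4$)
$Y{\left(E,j \right)} = 4$
$f{\left(g \right)} = - 4 g^{2}$ ($f{\left(g \right)} = - 4 g g = - 4 g^{2}$)
$Y{\left(-20,1 \right)} f{\left(6 \right)} = 4 \left(- 4 \cdot 6^{2}\right) = 4 \left(\left(-4\right) 36\right) = 4 \left(-144\right) = -576$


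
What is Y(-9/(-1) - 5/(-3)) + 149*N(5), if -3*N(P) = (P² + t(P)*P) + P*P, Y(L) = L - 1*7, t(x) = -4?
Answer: -4459/3 ≈ -1486.3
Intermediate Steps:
Y(L) = -7 + L (Y(L) = L - 7 = -7 + L)
N(P) = -2*P²/3 + 4*P/3 (N(P) = -((P² - 4*P) + P*P)/3 = -((P² - 4*P) + P²)/3 = -(-4*P + 2*P²)/3 = -2*P²/3 + 4*P/3)
Y(-9/(-1) - 5/(-3)) + 149*N(5) = (-7 + (-9/(-1) - 5/(-3))) + 149*((⅔)*5*(2 - 1*5)) = (-7 + (-9*(-1) - 5*(-⅓))) + 149*((⅔)*5*(2 - 5)) = (-7 + (9 + 5/3)) + 149*((⅔)*5*(-3)) = (-7 + 32/3) + 149*(-10) = 11/3 - 1490 = -4459/3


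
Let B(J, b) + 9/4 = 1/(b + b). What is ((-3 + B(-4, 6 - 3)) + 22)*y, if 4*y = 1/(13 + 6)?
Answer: 203/912 ≈ 0.22259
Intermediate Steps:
B(J, b) = -9/4 + 1/(2*b) (B(J, b) = -9/4 + 1/(b + b) = -9/4 + 1/(2*b))
y = 1/76 (y = 1/(4*(13 + 6)) = (1/4)/19 = (1/4)*(1/19) = 1/76 ≈ 0.013158)
((-3 + B(-4, 6 - 3)) + 22)*y = ((-3 + (2 - 9*(6 - 3))/(4*(6 - 3))) + 22)*(1/76) = ((-3 + (1/4)*(2 - 9*3)/3) + 22)*(1/76) = ((-3 + (1/4)*(1/3)*(2 - 27)) + 22)*(1/76) = ((-3 + (1/4)*(1/3)*(-25)) + 22)*(1/76) = ((-3 - 25/12) + 22)*(1/76) = (-61/12 + 22)*(1/76) = (203/12)*(1/76) = 203/912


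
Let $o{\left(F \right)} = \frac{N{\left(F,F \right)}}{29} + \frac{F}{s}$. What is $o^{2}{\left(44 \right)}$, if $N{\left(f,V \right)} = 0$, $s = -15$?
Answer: $\frac{1936}{225} \approx 8.6044$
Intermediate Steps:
$o{\left(F \right)} = - \frac{F}{15}$ ($o{\left(F \right)} = \frac{0}{29} + \frac{F}{-15} = 0 \cdot \frac{1}{29} + F \left(- \frac{1}{15}\right) = 0 - \frac{F}{15} = - \frac{F}{15}$)
$o^{2}{\left(44 \right)} = \left(\left(- \frac{1}{15}\right) 44\right)^{2} = \left(- \frac{44}{15}\right)^{2} = \frac{1936}{225}$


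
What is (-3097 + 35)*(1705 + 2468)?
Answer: -12777726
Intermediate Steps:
(-3097 + 35)*(1705 + 2468) = -3062*4173 = -12777726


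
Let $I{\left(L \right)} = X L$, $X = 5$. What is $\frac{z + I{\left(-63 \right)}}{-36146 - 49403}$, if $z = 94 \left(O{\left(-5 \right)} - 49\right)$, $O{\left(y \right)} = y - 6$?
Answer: $\frac{5955}{85549} \approx 0.069609$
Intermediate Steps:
$O{\left(y \right)} = -6 + y$ ($O{\left(y \right)} = y - 6 = -6 + y$)
$I{\left(L \right)} = 5 L$
$z = -5640$ ($z = 94 \left(\left(-6 - 5\right) - 49\right) = 94 \left(-11 - 49\right) = 94 \left(-60\right) = -5640$)
$\frac{z + I{\left(-63 \right)}}{-36146 - 49403} = \frac{-5640 + 5 \left(-63\right)}{-36146 - 49403} = \frac{-5640 - 315}{-85549} = \left(-5955\right) \left(- \frac{1}{85549}\right) = \frac{5955}{85549}$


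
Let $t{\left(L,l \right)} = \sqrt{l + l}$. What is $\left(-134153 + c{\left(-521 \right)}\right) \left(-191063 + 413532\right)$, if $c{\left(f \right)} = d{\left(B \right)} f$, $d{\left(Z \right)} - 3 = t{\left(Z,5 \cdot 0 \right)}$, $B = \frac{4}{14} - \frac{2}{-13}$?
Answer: $-30192602804$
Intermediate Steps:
$t{\left(L,l \right)} = \sqrt{2} \sqrt{l}$ ($t{\left(L,l \right)} = \sqrt{2 l} = \sqrt{2} \sqrt{l}$)
$B = \frac{40}{91}$ ($B = 4 \cdot \frac{1}{14} - - \frac{2}{13} = \frac{2}{7} + \frac{2}{13} = \frac{40}{91} \approx 0.43956$)
$d{\left(Z \right)} = 3$ ($d{\left(Z \right)} = 3 + \sqrt{2} \sqrt{5 \cdot 0} = 3 + \sqrt{2} \sqrt{0} = 3 + \sqrt{2} \cdot 0 = 3 + 0 = 3$)
$c{\left(f \right)} = 3 f$
$\left(-134153 + c{\left(-521 \right)}\right) \left(-191063 + 413532\right) = \left(-134153 + 3 \left(-521\right)\right) \left(-191063 + 413532\right) = \left(-134153 - 1563\right) 222469 = \left(-135716\right) 222469 = -30192602804$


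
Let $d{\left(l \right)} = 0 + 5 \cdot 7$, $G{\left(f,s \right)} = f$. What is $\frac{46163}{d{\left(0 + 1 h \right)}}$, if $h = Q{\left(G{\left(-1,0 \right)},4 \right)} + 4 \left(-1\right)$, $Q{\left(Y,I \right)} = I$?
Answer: $\frac{46163}{35} \approx 1318.9$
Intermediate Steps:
$h = 0$ ($h = 4 + 4 \left(-1\right) = 4 - 4 = 0$)
$d{\left(l \right)} = 35$ ($d{\left(l \right)} = 0 + 35 = 35$)
$\frac{46163}{d{\left(0 + 1 h \right)}} = \frac{46163}{35}$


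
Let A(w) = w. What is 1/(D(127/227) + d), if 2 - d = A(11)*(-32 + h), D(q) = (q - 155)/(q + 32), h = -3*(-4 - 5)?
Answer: 7391/386229 ≈ 0.019136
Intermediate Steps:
h = 27 (h = -3*(-9) = 27)
D(q) = (-155 + q)/(32 + q)
d = 57 (d = 2 - 11*(-32 + 27) = 2 - 11*(-5) = 2 - 1*(-55) = 2 + 55 = 57)
1/(D(127/227) + d) = 1/((-155 + 127/227)/(32 + 127/227) + 57) = 1/(-35058/227/(7391/227) + 57) = 1/((227/7391)*(-35058/227) + 57) = 1/(-35058/7391 + 57) = 1/(386229/7391) = 7391/386229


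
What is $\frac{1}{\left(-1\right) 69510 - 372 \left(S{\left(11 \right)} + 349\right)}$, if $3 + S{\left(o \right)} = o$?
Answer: $- \frac{1}{202314} \approx -4.9428 \cdot 10^{-6}$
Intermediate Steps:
$S{\left(o \right)} = -3 + o$
$\frac{1}{\left(-1\right) 69510 - 372 \left(S{\left(11 \right)} + 349\right)} = \frac{1}{\left(-1\right) 69510 - 372 \left(\left(-3 + 11\right) + 349\right)} = \frac{1}{-69510 - 372 \left(8 + 349\right)} = \frac{1}{-69510 - 132804} = \frac{1}{-202314} = - \frac{1}{202314}$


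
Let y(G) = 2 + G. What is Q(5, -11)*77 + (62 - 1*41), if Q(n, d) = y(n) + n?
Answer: 945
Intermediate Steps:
Q(n, d) = 2 + 2*n (Q(n, d) = (2 + n) + n = 2 + 2*n)
Q(5, -11)*77 + (62 - 1*41) = (2 + 2*5)*77 + (62 - 1*41) = (2 + 10)*77 + (62 - 41) = 12*77 + 21 = 924 + 21 = 945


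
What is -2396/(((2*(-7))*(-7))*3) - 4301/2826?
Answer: -1339265/138474 ≈ -9.6716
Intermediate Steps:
-2396/(((2*(-7))*(-7))*3) - 4301/2826 = -2396/(-14*(-7)*3) - 4301*1/2826 = -2396/(98*3) - 4301/2826 = -2396/294 - 4301/2826 = -2396*1/294 - 4301/2826 = -1198/147 - 4301/2826 = -1339265/138474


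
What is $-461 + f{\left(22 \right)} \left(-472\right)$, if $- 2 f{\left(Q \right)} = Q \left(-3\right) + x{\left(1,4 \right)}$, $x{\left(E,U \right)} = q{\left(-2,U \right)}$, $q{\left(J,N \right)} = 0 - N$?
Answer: $-16981$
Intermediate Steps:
$q{\left(J,N \right)} = - N$
$x{\left(E,U \right)} = - U$
$f{\left(Q \right)} = 2 + \frac{3 Q}{2}$ ($f{\left(Q \right)} = - \frac{Q \left(-3\right) - 4}{2} = - \frac{- 3 Q - 4}{2} = - \frac{-4 - 3 Q}{2} = 2 + \frac{3 Q}{2}$)
$-461 + f{\left(22 \right)} \left(-472\right) = -461 + \left(2 + \frac{3}{2} \cdot 22\right) \left(-472\right) = -461 + \left(2 + 33\right) \left(-472\right) = -461 + 35 \left(-472\right) = -461 - 16520 = -16981$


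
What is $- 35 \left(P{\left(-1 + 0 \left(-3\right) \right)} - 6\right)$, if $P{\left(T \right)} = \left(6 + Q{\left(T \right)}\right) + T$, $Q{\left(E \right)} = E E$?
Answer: $0$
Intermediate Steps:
$Q{\left(E \right)} = E^{2}$
$P{\left(T \right)} = 6 + T + T^{2}$ ($P{\left(T \right)} = \left(6 + T^{2}\right) + T = 6 + T + T^{2}$)
$- 35 \left(P{\left(-1 + 0 \left(-3\right) \right)} - 6\right) = - 35 \left(\left(6 + \left(-1 + 0 \left(-3\right)\right) + \left(-1 + 0 \left(-3\right)\right)^{2}\right) - 6\right) = - 35 \left(\left(6 + \left(-1 + 0\right) + \left(-1 + 0\right)^{2}\right) - 6\right) = - 35 \left(\left(6 - 1 + \left(-1\right)^{2}\right) - 6\right) = - 35 \left(\left(6 - 1 + 1\right) - 6\right) = - 35 \left(6 - 6\right) = \left(-35\right) 0 = 0$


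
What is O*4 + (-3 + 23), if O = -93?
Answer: -352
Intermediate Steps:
O*4 + (-3 + 23) = -93*4 + (-3 + 23) = -372 + 20 = -352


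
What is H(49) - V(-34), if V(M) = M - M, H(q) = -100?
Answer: -100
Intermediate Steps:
V(M) = 0
H(49) - V(-34) = -100 - 1*0 = -100 + 0 = -100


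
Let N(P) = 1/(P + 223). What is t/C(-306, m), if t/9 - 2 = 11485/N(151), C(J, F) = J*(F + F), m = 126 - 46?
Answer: -134231/170 ≈ -789.59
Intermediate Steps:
N(P) = 1/(223 + P)
m = 80
C(J, F) = 2*F*J (C(J, F) = J*(2*F) = 2*F*J)
t = 38658528 (t = 18 + 9*(11485/(1/(223 + 151))) = 18 + 9*(11485/(1/374)) = 18 + 9*(11485*374) = 18 + 9*4295390 = 18 + 38658510 = 38658528)
t/C(-306, m) = 38658528/((2*80*(-306))) = 38658528/(-48960) = 38658528*(-1/48960) = -134231/170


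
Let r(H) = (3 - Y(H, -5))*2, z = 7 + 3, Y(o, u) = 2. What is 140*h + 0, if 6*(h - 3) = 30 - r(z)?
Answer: 3220/3 ≈ 1073.3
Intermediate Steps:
z = 10
r(H) = 2 (r(H) = (3 - 1*2)*2 = (3 - 2)*2 = 1*2 = 2)
h = 23/3 (h = 3 + (30 - 1*2)/6 = 3 + (30 - 2)/6 = 3 + (⅙)*28 = 3 + 14/3 = 23/3 ≈ 7.6667)
140*h + 0 = 140*(23/3) + 0 = 3220/3 + 0 = 3220/3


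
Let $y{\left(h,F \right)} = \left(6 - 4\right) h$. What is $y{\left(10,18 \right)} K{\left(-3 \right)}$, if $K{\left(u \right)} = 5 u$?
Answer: $-300$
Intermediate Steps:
$y{\left(h,F \right)} = 2 h$
$y{\left(10,18 \right)} K{\left(-3 \right)} = 2 \cdot 10 \cdot 5 \left(-3\right) = 20 \left(-15\right) = -300$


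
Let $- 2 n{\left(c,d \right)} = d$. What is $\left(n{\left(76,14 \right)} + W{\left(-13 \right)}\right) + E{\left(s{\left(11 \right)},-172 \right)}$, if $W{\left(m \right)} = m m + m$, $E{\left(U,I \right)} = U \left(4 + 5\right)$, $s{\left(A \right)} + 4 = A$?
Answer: $212$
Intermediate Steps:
$n{\left(c,d \right)} = - \frac{d}{2}$
$s{\left(A \right)} = -4 + A$
$E{\left(U,I \right)} = 9 U$ ($E{\left(U,I \right)} = U 9 = 9 U$)
$W{\left(m \right)} = m + m^{2}$ ($W{\left(m \right)} = m^{2} + m = m + m^{2}$)
$\left(n{\left(76,14 \right)} + W{\left(-13 \right)}\right) + E{\left(s{\left(11 \right)},-172 \right)} = \left(\left(- \frac{1}{2}\right) 14 - 13 \left(1 - 13\right)\right) + 9 \left(-4 + 11\right) = \left(-7 - -156\right) + 9 \cdot 7 = \left(-7 + 156\right) + 63 = 149 + 63 = 212$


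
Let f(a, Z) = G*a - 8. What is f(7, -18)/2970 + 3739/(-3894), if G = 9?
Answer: -16501/17523 ≈ -0.94168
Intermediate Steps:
f(a, Z) = -8 + 9*a (f(a, Z) = 9*a - 8 = -8 + 9*a)
f(7, -18)/2970 + 3739/(-3894) = (-8 + 9*7)/2970 + 3739/(-3894) = (-8 + 63)*(1/2970) + 3739*(-1/3894) = 55*(1/2970) - 3739/3894 = 1/54 - 3739/3894 = -16501/17523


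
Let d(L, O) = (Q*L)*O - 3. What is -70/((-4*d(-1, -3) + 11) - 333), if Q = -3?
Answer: 35/137 ≈ 0.25547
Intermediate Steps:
d(L, O) = -3 - 3*L*O (d(L, O) = (-3*L)*O - 3 = -3*L*O - 3 = -3 - 3*L*O)
-70/((-4*d(-1, -3) + 11) - 333) = -70/((-4*(-3 - 3*(-1)*(-3)) + 11) - 333) = -70/((-4*(-3 - 9) + 11) - 333) = -70/((-4*(-12) + 11) - 333) = -70/((48 + 11) - 333) = -70/(59 - 333) = -70/(-274) = -70*(-1/274) = 35/137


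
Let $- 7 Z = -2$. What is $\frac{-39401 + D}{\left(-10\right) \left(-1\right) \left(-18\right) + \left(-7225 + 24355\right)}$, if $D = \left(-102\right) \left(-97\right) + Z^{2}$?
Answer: $- \frac{1445839}{830550} \approx -1.7408$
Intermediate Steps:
$Z = \frac{2}{7}$ ($Z = \left(- \frac{1}{7}\right) \left(-2\right) = \frac{2}{7} \approx 0.28571$)
$D = \frac{484810}{49}$ ($D = \left(-102\right) \left(-97\right) + \left(\frac{2}{7}\right)^{2} = 9894 + \frac{4}{49} = \frac{484810}{49} \approx 9894.1$)
$\frac{-39401 + D}{\left(-10\right) \left(-1\right) \left(-18\right) + \left(-7225 + 24355\right)} = \frac{-39401 + \frac{484810}{49}}{\left(-10\right) \left(-1\right) \left(-18\right) + \left(-7225 + 24355\right)} = - \frac{1445839}{49 \left(10 \left(-18\right) + 17130\right)} = - \frac{1445839}{49 \left(-180 + 17130\right)} = - \frac{1445839}{49 \cdot 16950} = \left(- \frac{1445839}{49}\right) \frac{1}{16950} = - \frac{1445839}{830550}$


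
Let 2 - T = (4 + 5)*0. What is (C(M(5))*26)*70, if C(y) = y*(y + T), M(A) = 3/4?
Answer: 15015/4 ≈ 3753.8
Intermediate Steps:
T = 2 (T = 2 - (4 + 5)*0 = 2 - 9*0 = 2 - 1*0 = 2 + 0 = 2)
M(A) = ¾ (M(A) = 3*(¼) = ¾)
C(y) = y*(2 + y) (C(y) = y*(y + 2) = y*(2 + y))
(C(M(5))*26)*70 = ((3*(2 + ¾)/4)*26)*70 = (((¾)*(11/4))*26)*70 = ((33/16)*26)*70 = (429/8)*70 = 15015/4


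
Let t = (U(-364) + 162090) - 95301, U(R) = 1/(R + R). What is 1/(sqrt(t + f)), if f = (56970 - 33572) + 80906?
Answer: 2*sqrt(22669137946)/124555703 ≈ 0.0024176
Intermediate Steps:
f = 104304 (f = 23398 + 80906 = 104304)
U(R) = 1/(2*R)
t = 48622391/728 (t = ((1/2)/(-364) + 162090) - 95301 = ((1/2)*(-1/364) + 162090) - 95301 = (-1/728 + 162090) - 95301 = 118001519/728 - 95301 = 48622391/728 ≈ 66789.)
1/(sqrt(t + f)) = 1/(sqrt(48622391/728 + 104304)) = 1/(sqrt(124555703/728)) = 1/(sqrt(22669137946)/364) = 2*sqrt(22669137946)/124555703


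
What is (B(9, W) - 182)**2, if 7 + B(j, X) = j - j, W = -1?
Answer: 35721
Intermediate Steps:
B(j, X) = -7 (B(j, X) = -7 + (j - j) = -7 + 0 = -7)
(B(9, W) - 182)**2 = (-7 - 182)**2 = (-189)**2 = 35721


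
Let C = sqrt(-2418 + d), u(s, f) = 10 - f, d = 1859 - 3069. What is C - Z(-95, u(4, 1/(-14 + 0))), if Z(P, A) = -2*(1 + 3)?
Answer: 8 + 2*I*sqrt(907) ≈ 8.0 + 60.233*I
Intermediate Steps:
d = -1210
C = 2*I*sqrt(907) (C = sqrt(-2418 - 1210) = sqrt(-3628) = 2*I*sqrt(907) ≈ 60.233*I)
Z(P, A) = -8 (Z(P, A) = -2*4 = -8)
C - Z(-95, u(4, 1/(-14 + 0))) = 2*I*sqrt(907) - 1*(-8) = 2*I*sqrt(907) + 8 = 8 + 2*I*sqrt(907)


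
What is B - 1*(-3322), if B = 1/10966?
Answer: 36429053/10966 ≈ 3322.0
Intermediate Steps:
B = 1/10966 ≈ 9.1191e-5
B - 1*(-3322) = 1/10966 - 1*(-3322) = 1/10966 + 3322 = 36429053/10966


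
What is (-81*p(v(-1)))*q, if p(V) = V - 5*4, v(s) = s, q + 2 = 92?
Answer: 153090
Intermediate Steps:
q = 90 (q = -2 + 92 = 90)
p(V) = -20 + V (p(V) = V - 20 = -20 + V)
(-81*p(v(-1)))*q = -81*(-20 - 1)*90 = -81*(-21)*90 = 1701*90 = 153090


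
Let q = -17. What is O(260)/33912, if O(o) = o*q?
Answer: -1105/8478 ≈ -0.13034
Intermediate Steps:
O(o) = -17*o (O(o) = o*(-17) = -17*o)
O(260)/33912 = -17*260/33912 = -4420*1/33912 = -1105/8478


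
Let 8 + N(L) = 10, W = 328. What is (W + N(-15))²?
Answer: 108900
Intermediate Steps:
N(L) = 2 (N(L) = -8 + 10 = 2)
(W + N(-15))² = (328 + 2)² = 330² = 108900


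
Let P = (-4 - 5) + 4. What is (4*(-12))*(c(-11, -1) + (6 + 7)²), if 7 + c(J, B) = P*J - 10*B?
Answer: -10896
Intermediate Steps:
P = -5 (P = -9 + 4 = -5)
c(J, B) = -7 - 10*B - 5*J (c(J, B) = -7 + (-5*J - 10*B) = -7 + (-10*B - 5*J) = -7 - 10*B - 5*J)
(4*(-12))*(c(-11, -1) + (6 + 7)²) = (4*(-12))*((-7 - 10*(-1) - 5*(-11)) + (6 + 7)²) = -48*((-7 + 10 + 55) + 13²) = -48*(58 + 169) = -48*227 = -10896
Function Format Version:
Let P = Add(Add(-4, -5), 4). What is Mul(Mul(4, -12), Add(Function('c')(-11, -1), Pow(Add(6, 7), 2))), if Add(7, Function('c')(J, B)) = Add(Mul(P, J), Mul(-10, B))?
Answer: -10896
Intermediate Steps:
P = -5 (P = Add(-9, 4) = -5)
Function('c')(J, B) = Add(-7, Mul(-10, B), Mul(-5, J)) (Function('c')(J, B) = Add(-7, Add(Mul(-5, J), Mul(-10, B))) = Add(-7, Add(Mul(-10, B), Mul(-5, J))) = Add(-7, Mul(-10, B), Mul(-5, J)))
Mul(Mul(4, -12), Add(Function('c')(-11, -1), Pow(Add(6, 7), 2))) = Mul(Mul(4, -12), Add(Add(-7, Mul(-10, -1), Mul(-5, -11)), Pow(Add(6, 7), 2))) = Mul(-48, Add(Add(-7, 10, 55), Pow(13, 2))) = Mul(-48, Add(58, 169)) = Mul(-48, 227) = -10896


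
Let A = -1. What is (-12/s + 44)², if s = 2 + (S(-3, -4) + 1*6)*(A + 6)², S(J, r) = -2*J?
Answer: 44063044/22801 ≈ 1932.5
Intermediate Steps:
s = 302 (s = 2 + (-2*(-3) + 1*6)*(-1 + 6)² = 2 + (6 + 6)*5² = 2 + 12*25 = 2 + 300 = 302)
(-12/s + 44)² = (-12/302 + 44)² = (-12*1/302 + 44)² = (-6/151 + 44)² = (6638/151)² = 44063044/22801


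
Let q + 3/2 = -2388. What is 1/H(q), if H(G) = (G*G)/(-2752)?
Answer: -11008/22838841 ≈ -0.00048199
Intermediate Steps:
q = -4779/2 (q = -3/2 - 2388 = -4779/2 ≈ -2389.5)
H(G) = -G**2/2752 (H(G) = G**2*(-1/2752) = -G**2/2752)
1/H(q) = 1/(-(-4779/2)**2/2752) = 1/(-1/2752*22838841/4) = 1/(-22838841/11008) = -11008/22838841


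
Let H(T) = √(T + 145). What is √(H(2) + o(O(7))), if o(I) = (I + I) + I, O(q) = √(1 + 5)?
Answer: √(3*√6 + 7*√3) ≈ 4.4128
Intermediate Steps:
O(q) = √6
H(T) = √(145 + T)
o(I) = 3*I (o(I) = 2*I + I = 3*I)
√(H(2) + o(O(7))) = √(√(145 + 2) + 3*√6) = √(√147 + 3*√6) = √(7*√3 + 3*√6) = √(3*√6 + 7*√3)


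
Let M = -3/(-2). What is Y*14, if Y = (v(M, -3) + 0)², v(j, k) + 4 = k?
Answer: 686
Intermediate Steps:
M = 3/2 (M = -3*(-½) = 3/2 ≈ 1.5000)
v(j, k) = -4 + k
Y = 49 (Y = ((-4 - 3) + 0)² = (-7 + 0)² = (-7)² = 49)
Y*14 = 49*14 = 686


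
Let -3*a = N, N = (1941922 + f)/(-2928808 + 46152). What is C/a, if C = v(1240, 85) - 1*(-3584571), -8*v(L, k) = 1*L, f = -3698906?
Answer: -227925844608/12919 ≈ -1.7643e+7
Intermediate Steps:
N = 12919/21196 (N = (1941922 - 3698906)/(-2928808 + 46152) = -1756984/(-2882656) = -1756984*(-1/2882656) = 12919/21196 ≈ 0.60950)
v(L, k) = -L/8
a = -12919/63588 (a = -⅓*12919/21196 = -12919/63588 ≈ -0.20317)
C = 3584416 (C = -⅛*1240 - 1*(-3584571) = -155 + 3584571 = 3584416)
C/a = 3584416/(-12919/63588) = 3584416*(-63588/12919) = -227925844608/12919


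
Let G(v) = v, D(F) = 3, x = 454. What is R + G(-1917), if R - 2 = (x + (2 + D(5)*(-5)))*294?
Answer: 127739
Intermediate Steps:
R = 129656 (R = 2 + (454 + (2 + 3*(-5)))*294 = 2 + (454 + (2 - 15))*294 = 2 + (454 - 13)*294 = 2 + 441*294 = 2 + 129654 = 129656)
R + G(-1917) = 129656 - 1917 = 127739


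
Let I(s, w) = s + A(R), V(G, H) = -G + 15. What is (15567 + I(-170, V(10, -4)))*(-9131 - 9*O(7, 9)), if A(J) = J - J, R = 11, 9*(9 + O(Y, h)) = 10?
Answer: -139496820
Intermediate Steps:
V(G, H) = 15 - G
O(Y, h) = -71/9 (O(Y, h) = -9 + (⅑)*10 = -9 + 10/9 = -71/9)
A(J) = 0
I(s, w) = s (I(s, w) = s + 0 = s)
(15567 + I(-170, V(10, -4)))*(-9131 - 9*O(7, 9)) = (15567 - 170)*(-9131 - 9*(-71/9)) = 15397*(-9131 + 71) = 15397*(-9060) = -139496820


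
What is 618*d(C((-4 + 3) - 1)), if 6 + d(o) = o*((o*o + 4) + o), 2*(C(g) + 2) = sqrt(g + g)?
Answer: -8034 + 6798*I ≈ -8034.0 + 6798.0*I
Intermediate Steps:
C(g) = -2 + sqrt(2)*sqrt(g)/2 (C(g) = -2 + sqrt(g + g)/2 = -2 + sqrt(2*g)/2 = -2 + (sqrt(2)*sqrt(g))/2 = -2 + sqrt(2)*sqrt(g)/2)
d(o) = -6 + o*(4 + o + o**2) (d(o) = -6 + o*((o*o + 4) + o) = -6 + o*((o**2 + 4) + o) = -6 + o*((4 + o**2) + o) = -6 + o*(4 + o + o**2))
618*d(C((-4 + 3) - 1)) = 618*(-6 + (-2 + sqrt(2)*sqrt((-4 + 3) - 1)/2)**2 + (-2 + sqrt(2)*sqrt((-4 + 3) - 1)/2)**3 + 4*(-2 + sqrt(2)*sqrt((-4 + 3) - 1)/2)) = 618*(-6 + (-2 + sqrt(2)*sqrt(-1 - 1)/2)**2 + (-2 + sqrt(2)*sqrt(-1 - 1)/2)**3 + 4*(-2 + sqrt(2)*sqrt(-1 - 1)/2)) = 618*(-6 + (-2 + sqrt(2)*sqrt(-2)/2)**2 + (-2 + sqrt(2)*sqrt(-2)/2)**3 + 4*(-2 + sqrt(2)*sqrt(-2)/2)) = 618*(-6 + (-2 + sqrt(2)*(I*sqrt(2))/2)**2 + (-2 + sqrt(2)*(I*sqrt(2))/2)**3 + 4*(-2 + sqrt(2)*(I*sqrt(2))/2)) = 618*(-6 + (-2 + I)**2 + (-2 + I)**3 + 4*(-2 + I)) = 618*(-6 + (-2 + I)**2 + (-2 + I)**3 + (-8 + 4*I)) = 618*(-14 + (-2 + I)**2 + (-2 + I)**3 + 4*I) = -8652 + 618*(-2 + I)**2 + 618*(-2 + I)**3 + 2472*I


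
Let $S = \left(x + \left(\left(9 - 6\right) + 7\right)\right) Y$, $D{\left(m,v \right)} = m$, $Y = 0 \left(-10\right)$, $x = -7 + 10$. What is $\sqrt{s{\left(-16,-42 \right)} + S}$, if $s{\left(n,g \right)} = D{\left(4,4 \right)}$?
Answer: $2$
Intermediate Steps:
$x = 3$
$Y = 0$
$S = 0$ ($S = \left(3 + \left(\left(9 - 6\right) + 7\right)\right) 0 = \left(3 + \left(3 + 7\right)\right) 0 = \left(3 + 10\right) 0 = 13 \cdot 0 = 0$)
$s{\left(n,g \right)} = 4$
$\sqrt{s{\left(-16,-42 \right)} + S} = \sqrt{4 + 0} = \sqrt{4} = 2$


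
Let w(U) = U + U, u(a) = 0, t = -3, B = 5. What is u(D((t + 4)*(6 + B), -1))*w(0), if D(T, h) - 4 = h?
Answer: 0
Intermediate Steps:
D(T, h) = 4 + h
w(U) = 2*U
u(D((t + 4)*(6 + B), -1))*w(0) = 0*(2*0) = 0*0 = 0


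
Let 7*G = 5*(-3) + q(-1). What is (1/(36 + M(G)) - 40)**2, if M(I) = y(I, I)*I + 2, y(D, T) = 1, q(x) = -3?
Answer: 98267569/61504 ≈ 1597.7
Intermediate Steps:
G = -18/7 (G = (5*(-3) - 3)/7 = (-15 - 3)/7 = (1/7)*(-18) = -18/7 ≈ -2.5714)
M(I) = 2 + I (M(I) = 1*I + 2 = I + 2 = 2 + I)
(1/(36 + M(G)) - 40)**2 = (1/(36 + (2 - 18/7)) - 40)**2 = (1/(36 - 4/7) - 40)**2 = (1/(248/7) - 40)**2 = (7/248 - 40)**2 = (-9913/248)**2 = 98267569/61504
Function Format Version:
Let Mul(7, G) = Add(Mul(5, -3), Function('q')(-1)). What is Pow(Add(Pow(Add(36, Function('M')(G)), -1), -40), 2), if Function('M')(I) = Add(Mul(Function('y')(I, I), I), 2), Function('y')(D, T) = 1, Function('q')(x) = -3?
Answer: Rational(98267569, 61504) ≈ 1597.7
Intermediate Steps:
G = Rational(-18, 7) (G = Mul(Rational(1, 7), Add(Mul(5, -3), -3)) = Mul(Rational(1, 7), Add(-15, -3)) = Mul(Rational(1, 7), -18) = Rational(-18, 7) ≈ -2.5714)
Function('M')(I) = Add(2, I) (Function('M')(I) = Add(Mul(1, I), 2) = Add(I, 2) = Add(2, I))
Pow(Add(Pow(Add(36, Function('M')(G)), -1), -40), 2) = Pow(Add(Pow(Add(36, Add(2, Rational(-18, 7))), -1), -40), 2) = Pow(Add(Pow(Add(36, Rational(-4, 7)), -1), -40), 2) = Pow(Add(Pow(Rational(248, 7), -1), -40), 2) = Pow(Add(Rational(7, 248), -40), 2) = Pow(Rational(-9913, 248), 2) = Rational(98267569, 61504)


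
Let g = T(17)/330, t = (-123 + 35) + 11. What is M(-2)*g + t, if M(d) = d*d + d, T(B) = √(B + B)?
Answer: -77 + √34/165 ≈ -76.965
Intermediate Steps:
T(B) = √2*√B (T(B) = √(2*B) = √2*√B)
t = -77 (t = -88 + 11 = -77)
M(d) = d + d² (M(d) = d² + d = d + d²)
g = √34/330 (g = (√2*√17)/330 = √34*(1/330) = √34/330 ≈ 0.017670)
M(-2)*g + t = (-2*(1 - 2))*(√34/330) - 77 = (-2*(-1))*(√34/330) - 77 = 2*(√34/330) - 77 = √34/165 - 77 = -77 + √34/165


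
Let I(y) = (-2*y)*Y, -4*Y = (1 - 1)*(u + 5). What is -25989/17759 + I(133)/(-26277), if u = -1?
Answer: -25989/17759 ≈ -1.4634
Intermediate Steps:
Y = 0 (Y = -(1 - 1)*(-1 + 5)/4 = -0*4 = -¼*0 = 0)
I(y) = 0 (I(y) = -2*y*0 = 0)
-25989/17759 + I(133)/(-26277) = -25989/17759 + 0/(-26277) = -25989*1/17759 + 0*(-1/26277) = -25989/17759 + 0 = -25989/17759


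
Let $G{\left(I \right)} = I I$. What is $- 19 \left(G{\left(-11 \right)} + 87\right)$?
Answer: $-3952$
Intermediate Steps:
$G{\left(I \right)} = I^{2}$
$- 19 \left(G{\left(-11 \right)} + 87\right) = - 19 \left(\left(-11\right)^{2} + 87\right) = - 19 \left(121 + 87\right) = \left(-19\right) 208 = -3952$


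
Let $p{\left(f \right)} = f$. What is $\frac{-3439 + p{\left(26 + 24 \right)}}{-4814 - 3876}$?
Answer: $\frac{3389}{8690} \approx 0.38999$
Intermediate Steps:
$\frac{-3439 + p{\left(26 + 24 \right)}}{-4814 - 3876} = \frac{-3439 + \left(26 + 24\right)}{-4814 - 3876} = \frac{-3439 + 50}{-4814 - 3876} = - \frac{3389}{-4814 - 3876} = - \frac{3389}{-8690} = \left(-3389\right) \left(- \frac{1}{8690}\right) = \frac{3389}{8690}$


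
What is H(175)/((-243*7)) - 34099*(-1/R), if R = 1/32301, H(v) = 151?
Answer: 1873535489948/1701 ≈ 1.1014e+9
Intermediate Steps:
R = 1/32301 ≈ 3.0959e-5
H(175)/((-243*7)) - 34099*(-1/R) = 151/((-243*7)) - 34099/((-1*1/32301)) = 151/(-1701) - 34099/(-1/32301) = 151*(-1/1701) - 34099*(-32301) = -151/1701 + 1101431799 = 1873535489948/1701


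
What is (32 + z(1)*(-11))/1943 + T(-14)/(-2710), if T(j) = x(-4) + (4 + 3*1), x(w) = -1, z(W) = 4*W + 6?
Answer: -111519/2632765 ≈ -0.042358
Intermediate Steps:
z(W) = 6 + 4*W
T(j) = 6 (T(j) = -1 + (4 + 3*1) = -1 + (4 + 3) = -1 + 7 = 6)
(32 + z(1)*(-11))/1943 + T(-14)/(-2710) = (32 + (6 + 4*1)*(-11))/1943 + 6/(-2710) = (32 + (6 + 4)*(-11))*(1/1943) + 6*(-1/2710) = (32 + 10*(-11))*(1/1943) - 3/1355 = (32 - 110)*(1/1943) - 3/1355 = -78*1/1943 - 3/1355 = -78/1943 - 3/1355 = -111519/2632765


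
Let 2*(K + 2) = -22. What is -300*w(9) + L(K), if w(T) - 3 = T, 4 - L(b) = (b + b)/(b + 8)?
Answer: -18006/5 ≈ -3601.2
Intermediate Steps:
K = -13 (K = -2 + (½)*(-22) = -2 - 11 = -13)
L(b) = 4 - 2*b/(8 + b) (L(b) = 4 - (b + b)/(b + 8) = 4 - 2*b/(8 + b))
w(T) = 3 + T
-300*w(9) + L(K) = -300*(3 + 9) + 2*(16 - 13)/(8 - 13) = -300*12 + 2*3/(-5) = -3600 + 2*(-⅕)*3 = -3600 - 6/5 = -18006/5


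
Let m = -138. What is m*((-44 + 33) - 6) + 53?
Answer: 2399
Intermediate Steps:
m*((-44 + 33) - 6) + 53 = -138*((-44 + 33) - 6) + 53 = -138*(-11 - 6) + 53 = -138*(-17) + 53 = 2346 + 53 = 2399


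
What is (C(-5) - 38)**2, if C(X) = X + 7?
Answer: 1296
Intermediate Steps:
C(X) = 7 + X
(C(-5) - 38)**2 = ((7 - 5) - 38)**2 = (2 - 38)**2 = (-36)**2 = 1296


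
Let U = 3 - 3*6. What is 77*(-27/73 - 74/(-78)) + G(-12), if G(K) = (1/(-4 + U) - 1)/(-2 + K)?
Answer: 16905638/378651 ≈ 44.647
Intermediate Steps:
U = -15 (U = 3 - 18 = -15)
G(K) = -20/(19*(-2 + K)) (G(K) = (1/(-4 - 15) - 1)/(-2 + K) = (1/(-19) - 1)/(-2 + K) = (-1/19 - 1)/(-2 + K) = -20/(19*(-2 + K)))
77*(-27/73 - 74/(-78)) + G(-12) = 77*(-27/73 - 74/(-78)) + 20/(19*(2 - 1*(-12))) = 77*(-27*1/73 - 74*(-1/78)) + 20/(19*(2 + 12)) = 77*(-27/73 + 37/39) + (20/19)/14 = 77*(1648/2847) + (20/19)*(1/14) = 126896/2847 + 10/133 = 16905638/378651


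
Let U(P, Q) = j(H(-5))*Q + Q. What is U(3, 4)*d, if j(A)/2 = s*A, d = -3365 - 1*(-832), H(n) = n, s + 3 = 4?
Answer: 91188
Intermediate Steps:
s = 1 (s = -3 + 4 = 1)
d = -2533 (d = -3365 + 832 = -2533)
j(A) = 2*A (j(A) = 2*(1*A) = 2*A)
U(P, Q) = -9*Q (U(P, Q) = (2*(-5))*Q + Q = -10*Q + Q = -9*Q)
U(3, 4)*d = -9*4*(-2533) = -36*(-2533) = 91188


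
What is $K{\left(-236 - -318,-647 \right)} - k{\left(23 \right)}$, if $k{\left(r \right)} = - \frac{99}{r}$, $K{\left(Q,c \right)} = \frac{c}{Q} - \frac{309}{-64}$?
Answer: $\frac{74971}{60352} \approx 1.2422$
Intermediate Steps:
$K{\left(Q,c \right)} = \frac{309}{64} + \frac{c}{Q}$ ($K{\left(Q,c \right)} = \frac{c}{Q} - - \frac{309}{64} = \frac{c}{Q} + \frac{309}{64} = \frac{309}{64} + \frac{c}{Q}$)
$K{\left(-236 - -318,-647 \right)} - k{\left(23 \right)} = \left(\frac{309}{64} - \frac{647}{-236 - -318}\right) - - \frac{99}{23} = \left(\frac{309}{64} - \frac{647}{-236 + 318}\right) - \left(-99\right) \frac{1}{23} = \left(\frac{309}{64} - \frac{647}{82}\right) - - \frac{99}{23} = \left(\frac{309}{64} - \frac{647}{82}\right) + \frac{99}{23} = - \frac{8035}{2624} + \frac{99}{23} = \frac{74971}{60352}$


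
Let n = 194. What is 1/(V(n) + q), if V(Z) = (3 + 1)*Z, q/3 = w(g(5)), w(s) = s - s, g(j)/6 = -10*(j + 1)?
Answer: 1/776 ≈ 0.0012887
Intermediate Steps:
g(j) = -60 - 60*j (g(j) = 6*(-10*(j + 1)) = 6*(-10*(1 + j)) = 6*(-10 - 10*j) = -60 - 60*j)
w(s) = 0
q = 0 (q = 3*0 = 0)
V(Z) = 4*Z
1/(V(n) + q) = 1/(4*194 + 0) = 1/(776 + 0) = 1/776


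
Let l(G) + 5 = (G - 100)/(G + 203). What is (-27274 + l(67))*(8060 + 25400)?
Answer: -8214834866/9 ≈ -9.1276e+8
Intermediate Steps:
l(G) = -5 + (-100 + G)/(203 + G) (l(G) = -5 + (G - 100)/(G + 203) = -5 + (-100 + G)/(203 + G))
(-27274 + l(67))*(8060 + 25400) = (-27274 + (-1115 - 4*67)/(203 + 67))*(8060 + 25400) = (-27274 + (-1115 - 268)/270)*33460 = (-27274 + (1/270)*(-1383))*33460 = (-27274 - 461/90)*33460 = -2455121/90*33460 = -8214834866/9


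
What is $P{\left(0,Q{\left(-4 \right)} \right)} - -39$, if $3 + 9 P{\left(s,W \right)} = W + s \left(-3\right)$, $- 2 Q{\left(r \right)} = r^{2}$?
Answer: $\frac{340}{9} \approx 37.778$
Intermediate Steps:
$Q{\left(r \right)} = - \frac{r^{2}}{2}$
$P{\left(s,W \right)} = - \frac{1}{3} - \frac{s}{3} + \frac{W}{9}$ ($P{\left(s,W \right)} = - \frac{1}{3} + \frac{W + s \left(-3\right)}{9} = - \frac{1}{3} + \frac{W - 3 s}{9} = - \frac{1}{3} + \left(- \frac{s}{3} + \frac{W}{9}\right) = - \frac{1}{3} - \frac{s}{3} + \frac{W}{9}$)
$P{\left(0,Q{\left(-4 \right)} \right)} - -39 = \left(- \frac{1}{3} - 0 + \frac{\left(- \frac{1}{2}\right) \left(-4\right)^{2}}{9}\right) - -39 = \left(- \frac{1}{3} + 0 + \frac{\left(- \frac{1}{2}\right) 16}{9}\right) + 39 = \left(- \frac{1}{3} + 0 + \frac{1}{9} \left(-8\right)\right) + 39 = \left(- \frac{1}{3} + 0 - \frac{8}{9}\right) + 39 = - \frac{11}{9} + 39 = \frac{340}{9}$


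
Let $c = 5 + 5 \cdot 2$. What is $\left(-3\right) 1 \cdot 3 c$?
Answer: $-135$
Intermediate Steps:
$c = 15$ ($c = 5 + 10 = 15$)
$\left(-3\right) 1 \cdot 3 c = \left(-3\right) 1 \cdot 3 \cdot 15 = \left(-3\right) 3 \cdot 15 = \left(-9\right) 15 = -135$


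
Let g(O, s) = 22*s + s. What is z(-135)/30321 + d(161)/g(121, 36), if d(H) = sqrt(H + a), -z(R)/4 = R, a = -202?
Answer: 20/1123 + I*sqrt(41)/828 ≈ 0.017809 + 0.0077332*I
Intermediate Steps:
g(O, s) = 23*s
z(R) = -4*R
d(H) = sqrt(-202 + H) (d(H) = sqrt(H - 202) = sqrt(-202 + H))
z(-135)/30321 + d(161)/g(121, 36) = -4*(-135)/30321 + sqrt(-202 + 161)/((23*36)) = 540*(1/30321) + sqrt(-41)/828 = 20/1123 + (I*sqrt(41))*(1/828) = 20/1123 + I*sqrt(41)/828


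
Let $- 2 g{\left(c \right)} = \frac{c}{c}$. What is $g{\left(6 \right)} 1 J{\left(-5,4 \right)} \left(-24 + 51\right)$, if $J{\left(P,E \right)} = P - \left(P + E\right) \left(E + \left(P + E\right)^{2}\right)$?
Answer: $0$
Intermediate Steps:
$g{\left(c \right)} = - \frac{1}{2}$ ($g{\left(c \right)} = - \frac{c \frac{1}{c}}{2} = \left(- \frac{1}{2}\right) 1 = - \frac{1}{2}$)
$J{\left(P,E \right)} = P - \left(E + P\right) \left(E + \left(E + P\right)^{2}\right)$
$g{\left(6 \right)} 1 J{\left(-5,4 \right)} \left(-24 + 51\right) = \left(- \frac{1}{2}\right) 1 \left(-5 - 4^{2} - 4 \left(-5\right) - 4 \left(4 - 5\right)^{2} - - 5 \left(4 - 5\right)^{2}\right) \left(-24 + 51\right) = - \frac{-5 - 16 + 20 - 4 \left(-1\right)^{2} - - 5 \left(-1\right)^{2}}{2} \cdot 27 = - \frac{-5 - 16 + 20 - 4 \cdot 1 - \left(-5\right) 1}{2} \cdot 27 = - \frac{-5 - 16 + 20 - 4 + 5}{2} \cdot 27 = \left(- \frac{1}{2}\right) 0 \cdot 27 = 0 \cdot 27 = 0$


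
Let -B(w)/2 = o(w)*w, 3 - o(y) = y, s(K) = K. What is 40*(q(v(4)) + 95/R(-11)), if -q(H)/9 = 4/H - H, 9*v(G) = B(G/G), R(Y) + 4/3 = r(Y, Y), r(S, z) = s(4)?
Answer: 4505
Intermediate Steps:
o(y) = 3 - y
r(S, z) = 4
R(Y) = 8/3 (R(Y) = -4/3 + 4 = 8/3)
B(w) = -2*w*(3 - w) (B(w) = -2*(3 - w)*w = -2*w*(3 - w))
v(G) = -4/9 (v(G) = (2*(G/G)*(-3 + G/G))/9 = (2*1*(-3 + 1))/9 = (2*1*(-2))/9 = (⅑)*(-4) = -4/9)
q(H) = -36/H + 9*H (q(H) = -9*(4/H - H) = -9*(-H + 4/H) = -36/H + 9*H)
40*(q(v(4)) + 95/R(-11)) = 40*((-36/(-4/9) + 9*(-4/9)) + 95/(8/3)) = 40*((-36*(-9/4) - 4) + 95*(3/8)) = 40*((81 - 4) + 285/8) = 40*(77 + 285/8) = 40*(901/8) = 4505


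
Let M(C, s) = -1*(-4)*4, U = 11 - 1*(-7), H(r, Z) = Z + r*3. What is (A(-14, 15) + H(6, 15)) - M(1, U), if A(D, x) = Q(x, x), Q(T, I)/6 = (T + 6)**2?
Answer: 2663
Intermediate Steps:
Q(T, I) = 6*(6 + T)**2 (Q(T, I) = 6*(T + 6)**2 = 6*(6 + T)**2)
H(r, Z) = Z + 3*r
U = 18 (U = 11 + 7 = 18)
A(D, x) = 6*(6 + x)**2
M(C, s) = 16 (M(C, s) = 4*4 = 16)
(A(-14, 15) + H(6, 15)) - M(1, U) = (6*(6 + 15)**2 + (15 + 3*6)) - 1*16 = (6*21**2 + (15 + 18)) - 16 = (6*441 + 33) - 16 = (2646 + 33) - 16 = 2679 - 16 = 2663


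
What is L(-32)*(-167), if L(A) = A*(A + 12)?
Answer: -106880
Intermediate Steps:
L(A) = A*(12 + A)
L(-32)*(-167) = -32*(12 - 32)*(-167) = -32*(-20)*(-167) = 640*(-167) = -106880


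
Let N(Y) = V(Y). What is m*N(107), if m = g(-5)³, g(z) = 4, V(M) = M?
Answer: 6848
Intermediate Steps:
N(Y) = Y
m = 64 (m = 4³ = 64)
m*N(107) = 64*107 = 6848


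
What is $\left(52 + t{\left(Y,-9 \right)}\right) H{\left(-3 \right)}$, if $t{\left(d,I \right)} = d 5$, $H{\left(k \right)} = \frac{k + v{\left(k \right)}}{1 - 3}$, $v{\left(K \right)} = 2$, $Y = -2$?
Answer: $21$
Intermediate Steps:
$H{\left(k \right)} = -1 - \frac{k}{2}$ ($H{\left(k \right)} = \frac{k + 2}{1 - 3} = \frac{2 + k}{-2} = \left(2 + k\right) \left(- \frac{1}{2}\right) = -1 - \frac{k}{2}$)
$t{\left(d,I \right)} = 5 d$
$\left(52 + t{\left(Y,-9 \right)}\right) H{\left(-3 \right)} = \left(52 + 5 \left(-2\right)\right) \left(-1 - - \frac{3}{2}\right) = \left(52 - 10\right) \left(-1 + \frac{3}{2}\right) = 42 \cdot \frac{1}{2} = 21$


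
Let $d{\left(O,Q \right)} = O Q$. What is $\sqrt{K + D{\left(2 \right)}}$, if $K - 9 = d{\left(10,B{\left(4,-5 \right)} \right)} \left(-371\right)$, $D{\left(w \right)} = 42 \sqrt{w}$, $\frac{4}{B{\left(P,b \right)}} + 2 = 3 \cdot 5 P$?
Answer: $\frac{\sqrt{-207611 + 35322 \sqrt{2}}}{29} \approx 13.692 i$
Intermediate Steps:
$B{\left(P,b \right)} = \frac{4}{-2 + 15 P}$ ($B{\left(P,b \right)} = \frac{4}{-2 + 3 \cdot 5 P} = \frac{4}{-2 + 15 P}$)
$K = - \frac{7159}{29}$ ($K = 9 + 10 \frac{4}{-2 + 15 \cdot 4} \left(-371\right) = 9 + 10 \frac{4}{-2 + 60} \left(-371\right) = 9 + 10 \cdot \frac{4}{58} \left(-371\right) = 9 + 10 \cdot 4 \cdot \frac{1}{58} \left(-371\right) = 9 + 10 \cdot \frac{2}{29} \left(-371\right) = 9 + \frac{20}{29} \left(-371\right) = 9 - \frac{7420}{29} = - \frac{7159}{29} \approx -246.86$)
$\sqrt{K + D{\left(2 \right)}} = \sqrt{- \frac{7159}{29} + 42 \sqrt{2}}$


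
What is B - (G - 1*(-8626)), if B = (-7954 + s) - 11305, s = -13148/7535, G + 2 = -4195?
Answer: -178502228/7535 ≈ -23690.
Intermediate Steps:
G = -4197 (G = -2 - 4195 = -4197)
s = -13148/7535 (s = -13148*1/7535 = -13148/7535 ≈ -1.7449)
B = -145129713/7535 (B = (-7954 - 13148/7535) - 11305 = -59946538/7535 - 11305 = -145129713/7535 ≈ -19261.)
B - (G - 1*(-8626)) = -145129713/7535 - (-4197 - 1*(-8626)) = -145129713/7535 - (-4197 + 8626) = -145129713/7535 - 1*4429 = -145129713/7535 - 4429 = -178502228/7535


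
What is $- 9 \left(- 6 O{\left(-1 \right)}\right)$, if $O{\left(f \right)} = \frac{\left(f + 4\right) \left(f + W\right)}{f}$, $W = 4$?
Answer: $-486$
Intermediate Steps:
$O{\left(f \right)} = \frac{\left(4 + f\right)^{2}}{f}$ ($O{\left(f \right)} = \frac{\left(f + 4\right) \left(f + 4\right)}{f} = \frac{\left(4 + f\right) \left(4 + f\right)}{f} = \frac{\left(4 + f\right)^{2}}{f}$)
$- 9 \left(- 6 O{\left(-1 \right)}\right) = - 9 \left(- 6 \left(8 - 1 + \frac{16}{-1}\right)\right) = - 9 \left(- 6 \left(8 - 1 + 16 \left(-1\right)\right)\right) = - 9 \left(- 6 \left(8 - 1 - 16\right)\right) = - 9 \left(\left(-6\right) \left(-9\right)\right) = \left(-9\right) 54 = -486$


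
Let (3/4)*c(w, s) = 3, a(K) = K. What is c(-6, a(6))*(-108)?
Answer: -432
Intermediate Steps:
c(w, s) = 4 (c(w, s) = (4/3)*3 = 4)
c(-6, a(6))*(-108) = 4*(-108) = -432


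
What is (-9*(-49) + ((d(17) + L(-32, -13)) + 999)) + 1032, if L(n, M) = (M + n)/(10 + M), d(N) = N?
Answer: 2504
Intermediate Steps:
L(n, M) = (M + n)/(10 + M)
(-9*(-49) + ((d(17) + L(-32, -13)) + 999)) + 1032 = (-9*(-49) + ((17 + (-13 - 32)/(10 - 13)) + 999)) + 1032 = (441 + ((17 - 45/(-3)) + 999)) + 1032 = (441 + ((17 - ⅓*(-45)) + 999)) + 1032 = (441 + ((17 + 15) + 999)) + 1032 = (441 + (32 + 999)) + 1032 = (441 + 1031) + 1032 = 1472 + 1032 = 2504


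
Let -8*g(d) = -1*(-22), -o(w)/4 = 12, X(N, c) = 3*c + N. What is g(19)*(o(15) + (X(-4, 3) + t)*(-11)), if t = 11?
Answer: 616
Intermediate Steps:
X(N, c) = N + 3*c
o(w) = -48 (o(w) = -4*12 = -48)
g(d) = -11/4 (g(d) = -(-1)*(-22)/8 = -⅛*22 = -11/4)
g(19)*(o(15) + (X(-4, 3) + t)*(-11)) = -11*(-48 + ((-4 + 3*3) + 11)*(-11))/4 = -11*(-48 + ((-4 + 9) + 11)*(-11))/4 = -11*(-48 + (5 + 11)*(-11))/4 = -11*(-48 + 16*(-11))/4 = -11*(-48 - 176)/4 = -11/4*(-224) = 616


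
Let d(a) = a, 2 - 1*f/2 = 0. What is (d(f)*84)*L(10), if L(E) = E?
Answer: 3360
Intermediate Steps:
f = 4 (f = 4 - 2*0 = 4 + 0 = 4)
(d(f)*84)*L(10) = (4*84)*10 = 336*10 = 3360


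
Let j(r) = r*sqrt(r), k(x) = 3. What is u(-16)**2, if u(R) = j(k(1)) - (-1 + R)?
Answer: 316 + 102*sqrt(3) ≈ 492.67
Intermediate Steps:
j(r) = r**(3/2)
u(R) = 1 - R + 3*sqrt(3) (u(R) = 3**(3/2) - (-1 + R) = 3*sqrt(3) + (1 - R) = 1 - R + 3*sqrt(3))
u(-16)**2 = (1 - 1*(-16) + 3*sqrt(3))**2 = (1 + 16 + 3*sqrt(3))**2 = (17 + 3*sqrt(3))**2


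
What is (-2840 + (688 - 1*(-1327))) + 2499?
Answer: 1674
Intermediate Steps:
(-2840 + (688 - 1*(-1327))) + 2499 = (-2840 + (688 + 1327)) + 2499 = (-2840 + 2015) + 2499 = -825 + 2499 = 1674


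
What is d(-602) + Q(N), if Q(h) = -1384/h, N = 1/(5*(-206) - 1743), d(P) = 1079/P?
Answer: 2310373785/602 ≈ 3.8378e+6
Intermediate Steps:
N = -1/2773 (N = 1/(-1030 - 1743) = 1/(-2773) = -1/2773 ≈ -0.00036062)
d(-602) + Q(N) = 1079/(-602) - 1384/(-1/2773) = 1079*(-1/602) - 1384*(-2773) = -1079/602 + 3837832 = 2310373785/602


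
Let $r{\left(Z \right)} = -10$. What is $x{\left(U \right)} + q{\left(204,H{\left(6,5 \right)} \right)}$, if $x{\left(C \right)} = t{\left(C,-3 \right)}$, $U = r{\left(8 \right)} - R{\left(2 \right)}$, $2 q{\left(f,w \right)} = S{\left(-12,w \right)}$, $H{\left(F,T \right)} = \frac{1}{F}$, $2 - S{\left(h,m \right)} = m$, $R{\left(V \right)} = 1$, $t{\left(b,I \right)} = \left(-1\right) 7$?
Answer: $- \frac{73}{12} \approx -6.0833$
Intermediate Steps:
$t{\left(b,I \right)} = -7$
$S{\left(h,m \right)} = 2 - m$
$q{\left(f,w \right)} = 1 - \frac{w}{2}$ ($q{\left(f,w \right)} = \frac{2 - w}{2} = 1 - \frac{w}{2}$)
$U = -11$ ($U = -10 - 1 = -11$)
$x{\left(C \right)} = -7$
$x{\left(U \right)} + q{\left(204,H{\left(6,5 \right)} \right)} = -7 + \left(1 - \frac{1}{2 \cdot 6}\right) = -7 + \left(1 - \frac{1}{12}\right) = -7 + \frac{11}{12} = - \frac{73}{12}$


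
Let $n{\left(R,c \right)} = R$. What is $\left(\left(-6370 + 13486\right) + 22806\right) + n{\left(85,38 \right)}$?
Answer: $30007$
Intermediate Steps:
$\left(\left(-6370 + 13486\right) + 22806\right) + n{\left(85,38 \right)} = \left(\left(-6370 + 13486\right) + 22806\right) + 85 = \left(7116 + 22806\right) + 85 = 29922 + 85 = 30007$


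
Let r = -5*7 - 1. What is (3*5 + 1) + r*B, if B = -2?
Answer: 88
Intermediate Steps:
r = -36 (r = -35 - 1 = -36)
(3*5 + 1) + r*B = (3*5 + 1) - 36*(-2) = (15 + 1) + 72 = 16 + 72 = 88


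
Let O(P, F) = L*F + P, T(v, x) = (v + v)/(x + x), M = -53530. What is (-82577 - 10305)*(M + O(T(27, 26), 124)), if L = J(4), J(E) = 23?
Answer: 61190708041/13 ≈ 4.7070e+9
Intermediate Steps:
L = 23
T(v, x) = v/x (T(v, x) = (2*v)/((2*x)) = (2*v)*(1/(2*x)) = v/x)
O(P, F) = P + 23*F (O(P, F) = 23*F + P = P + 23*F)
(-82577 - 10305)*(M + O(T(27, 26), 124)) = (-82577 - 10305)*(-53530 + (27/26 + 23*124)) = -92882*(-53530 + (27*(1/26) + 2852)) = -92882*(-53530 + (27/26 + 2852)) = -92882*(-53530 + 74179/26) = -92882*(-1317601/26) = 61190708041/13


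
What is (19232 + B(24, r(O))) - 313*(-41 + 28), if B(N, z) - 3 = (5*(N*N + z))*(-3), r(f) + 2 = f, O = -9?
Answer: 14829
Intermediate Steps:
r(f) = -2 + f
B(N, z) = 3 - 15*z - 15*N**2 (B(N, z) = 3 + (5*(N*N + z))*(-3) = 3 + (5*(N**2 + z))*(-3) = 3 + (5*(z + N**2))*(-3) = 3 + (5*z + 5*N**2)*(-3) = 3 + (-15*z - 15*N**2) = 3 - 15*z - 15*N**2)
(19232 + B(24, r(O))) - 313*(-41 + 28) = (19232 + (3 - 15*(-2 - 9) - 15*24**2)) - 313*(-41 + 28) = (19232 + (3 - 15*(-11) - 15*576)) - 313*(-13) = (19232 + (3 + 165 - 8640)) + 4069 = (19232 - 8472) + 4069 = 10760 + 4069 = 14829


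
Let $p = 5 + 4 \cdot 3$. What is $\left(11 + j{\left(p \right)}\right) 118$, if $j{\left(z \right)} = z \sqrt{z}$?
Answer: $1298 + 2006 \sqrt{17} \approx 9569.0$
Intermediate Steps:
$p = 17$ ($p = 5 + 12 = 17$)
$j{\left(z \right)} = z^{\frac{3}{2}}$
$\left(11 + j{\left(p \right)}\right) 118 = \left(11 + 17^{\frac{3}{2}}\right) 118 = \left(11 + 17 \sqrt{17}\right) 118 = 1298 + 2006 \sqrt{17}$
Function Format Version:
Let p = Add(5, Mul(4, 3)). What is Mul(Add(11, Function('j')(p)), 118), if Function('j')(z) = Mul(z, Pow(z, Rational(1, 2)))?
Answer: Add(1298, Mul(2006, Pow(17, Rational(1, 2)))) ≈ 9569.0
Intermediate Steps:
p = 17 (p = Add(5, 12) = 17)
Function('j')(z) = Pow(z, Rational(3, 2))
Mul(Add(11, Function('j')(p)), 118) = Mul(Add(11, Pow(17, Rational(3, 2))), 118) = Mul(Add(11, Mul(17, Pow(17, Rational(1, 2)))), 118) = Add(1298, Mul(2006, Pow(17, Rational(1, 2))))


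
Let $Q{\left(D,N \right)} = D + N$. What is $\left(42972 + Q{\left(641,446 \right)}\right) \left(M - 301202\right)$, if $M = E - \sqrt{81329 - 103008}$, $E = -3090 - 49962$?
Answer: $-15608076986 - 44059 i \sqrt{21679} \approx -1.5608 \cdot 10^{10} - 6.4872 \cdot 10^{6} i$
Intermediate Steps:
$E = -53052$
$M = -53052 - i \sqrt{21679}$ ($M = -53052 - \sqrt{81329 - 103008} = -53052 - \sqrt{-21679} = -53052 - i \sqrt{21679} \approx -53052.0 - 147.24 i$)
$\left(42972 + Q{\left(641,446 \right)}\right) \left(M - 301202\right) = \left(42972 + \left(641 + 446\right)\right) \left(\left(-53052 - i \sqrt{21679}\right) - 301202\right) = \left(42972 + 1087\right) \left(-354254 - i \sqrt{21679}\right) = 44059 \left(-354254 - i \sqrt{21679}\right) = -15608076986 - 44059 i \sqrt{21679}$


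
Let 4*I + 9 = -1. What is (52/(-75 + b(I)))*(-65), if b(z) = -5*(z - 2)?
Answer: 1352/21 ≈ 64.381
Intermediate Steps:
I = -5/2 (I = -9/4 + (1/4)*(-1) = -9/4 - 1/4 = -5/2 ≈ -2.5000)
b(z) = 10 - 5*z (b(z) = -5*(-2 + z) = 10 - 5*z)
(52/(-75 + b(I)))*(-65) = (52/(-75 + (10 - 5*(-5/2))))*(-65) = (52/(-75 + (10 + 25/2)))*(-65) = (52/(-75 + 45/2))*(-65) = (52/(-105/2))*(-65) = (52*(-2/105))*(-65) = -104/105*(-65) = 1352/21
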